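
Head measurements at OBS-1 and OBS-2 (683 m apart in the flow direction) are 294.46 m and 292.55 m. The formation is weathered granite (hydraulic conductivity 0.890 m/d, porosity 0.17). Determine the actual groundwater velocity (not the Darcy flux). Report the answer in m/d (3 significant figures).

Hydraulic gradient i = (294.46 − 292.55) / 683 = 1.91 / 683 = 0.002796
Specific discharge q = 0.890 × 0.002796 = 0.002489 m/d
Average linear velocity = 0.002489 / 0.17 = 0.01464 m/d

0.0146 m/d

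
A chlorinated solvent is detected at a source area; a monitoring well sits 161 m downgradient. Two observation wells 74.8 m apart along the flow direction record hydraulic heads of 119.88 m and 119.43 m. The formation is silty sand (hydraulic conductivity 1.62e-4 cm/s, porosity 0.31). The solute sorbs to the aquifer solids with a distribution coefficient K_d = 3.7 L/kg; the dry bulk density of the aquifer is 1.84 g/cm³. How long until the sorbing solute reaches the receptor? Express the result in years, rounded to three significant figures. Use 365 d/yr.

3730 years

Hydraulic gradient i = (119.88 − 119.43) / 74.8 = 0.45 / 74.8 = 0.006016
K = 1.62e-4 cm/s × 864 = 0.1400 m/d
q = Ki = 0.1400 × 0.006016 = 8.421e-4 m/d
v_s = q/n_e = 8.421e-4/0.31 = 0.002716 m/d
Retardation R = 1 + ρ_b·K_d/n = 1 + 1.84×3.7/0.31 = 22.96
Contaminant velocity v_c = v/R = 0.002716/22.96 = 1.183e-4 m/d
t = L/v_c = 161/1.183e-4 = 1.361e6 d
   = 1.361e6/365 = 3730 yr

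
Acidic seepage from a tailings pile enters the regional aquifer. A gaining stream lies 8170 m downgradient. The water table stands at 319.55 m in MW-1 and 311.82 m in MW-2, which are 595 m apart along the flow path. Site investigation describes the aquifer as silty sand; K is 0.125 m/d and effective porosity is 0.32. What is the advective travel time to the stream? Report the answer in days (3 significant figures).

1.61e6 days

Hydraulic gradient i = (319.55 − 311.82) / 595 = 7.73 / 595 = 0.01299
Darcy flux q = K·i = 0.125 × 0.01299 = 0.001624 m/d
Average linear velocity = 0.001624 / 0.32 = 0.005075 m/d
t = L / v = 8170 / 0.005075 = 1.610e6 d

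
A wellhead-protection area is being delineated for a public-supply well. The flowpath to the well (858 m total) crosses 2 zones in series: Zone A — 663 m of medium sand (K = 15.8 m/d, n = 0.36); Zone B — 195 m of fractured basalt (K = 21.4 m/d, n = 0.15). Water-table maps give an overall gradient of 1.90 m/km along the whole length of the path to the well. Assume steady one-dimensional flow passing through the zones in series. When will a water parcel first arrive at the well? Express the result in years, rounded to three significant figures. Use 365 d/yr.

23.0 years

For zones in series the flux q is common to all zones; the equivalent conductivity is the harmonic (thickness-weighted) mean, K_eq = L_total / Σ(L_j/K_j).
Σ(L/K) = 663/15.8 + 195/21.4 = 41.96 + 9.112 = 51.07 d
K_eq = L_total / Σ(L/K) = 858 / 51.07 = 16.80 m/d
q = K_eq · i = 16.80 × 0.0019 = 0.03192 m/d (same in every zone)
Zone A: v = q/n = 0.03192/0.36 = 0.08866 m/d → t_A = 663/0.08866 = 7478 d
Zone B: v = q/n = 0.03192/0.15 = 0.2128 m/d → t_B = 195/0.2128 = 916.4 d
Total t = 7478 + 916.4 = 8394 d
   = 8394 / 365 = 23.0 yr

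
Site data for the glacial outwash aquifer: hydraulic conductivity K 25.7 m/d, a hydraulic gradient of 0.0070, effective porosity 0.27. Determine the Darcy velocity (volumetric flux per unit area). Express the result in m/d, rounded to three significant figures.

0.180 m/d

q = Ki = 25.7 × 0.0070 = 0.1799 m/d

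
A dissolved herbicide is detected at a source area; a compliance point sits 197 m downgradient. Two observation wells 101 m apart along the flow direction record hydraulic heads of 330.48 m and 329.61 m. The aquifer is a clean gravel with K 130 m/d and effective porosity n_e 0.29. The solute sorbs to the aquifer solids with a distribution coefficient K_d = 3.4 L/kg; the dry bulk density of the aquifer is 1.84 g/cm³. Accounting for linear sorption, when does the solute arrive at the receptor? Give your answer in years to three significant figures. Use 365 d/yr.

3.16 years

Hydraulic gradient i = (330.48 − 329.61) / 101 = 0.87 / 101 = 0.008614
Specific discharge q = 130 × 0.008614 = 1.120 m/d
Seepage velocity v = q / n = 1.120 / 0.29 = 3.861 m/d
Retardation R = 1 + ρ_b·K_d/n = 1 + 1.84×3.4/0.29 = 22.57
Contaminant velocity v_c = v/R = 3.861/22.57 = 0.1711 m/d
t = L/v_c = 197/0.1711 = 1152 d
   = 1152/365 = 3.16 yr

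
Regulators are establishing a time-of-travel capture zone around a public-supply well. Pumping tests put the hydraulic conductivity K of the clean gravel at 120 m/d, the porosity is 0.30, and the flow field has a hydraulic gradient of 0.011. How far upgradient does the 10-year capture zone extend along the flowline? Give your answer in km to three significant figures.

16.1 km

Specific discharge q = 120 × 0.011 = 1.320 m/d
Seepage velocity v = q / n = 1.320 / 0.30 = 4.400 m/d
T = 10 yr × 365 = 3650 d
L = v × T = 4.400 × 3650 = 16060 m
   = 16.1 km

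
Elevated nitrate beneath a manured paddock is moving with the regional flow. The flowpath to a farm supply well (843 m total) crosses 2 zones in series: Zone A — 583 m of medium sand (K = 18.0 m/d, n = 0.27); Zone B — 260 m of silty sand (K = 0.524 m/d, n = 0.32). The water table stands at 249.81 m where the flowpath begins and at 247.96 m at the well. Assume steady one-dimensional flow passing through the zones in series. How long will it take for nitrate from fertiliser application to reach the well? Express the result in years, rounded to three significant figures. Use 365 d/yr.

188 years

Total head drop ΔH = 249.81 − 247.96 = 1.85 m
Continuity: the same q passes through each zone, so ΔH = q·Σ(L_j/K_j) — the zones act as resistances in series.
Σ(L/K) = 583/18.0 + 260/0.524 = 32.39 + 496.2 = 528.6 d
q = ΔH / Σ(L/K) = 1.85 / 528.6 = 0.003500 m/d (same in every zone)
Zone A: v = q/n = 0.003500/0.27 = 0.01296 m/d → t_A = 583/0.01296 = 44970 d
Zone B: v = q/n = 0.003500/0.32 = 0.01094 m/d → t_B = 260/0.01094 = 23770 d
Total t = 44970 + 23770 = 68750 d
   = 68750 / 365 = 188 yr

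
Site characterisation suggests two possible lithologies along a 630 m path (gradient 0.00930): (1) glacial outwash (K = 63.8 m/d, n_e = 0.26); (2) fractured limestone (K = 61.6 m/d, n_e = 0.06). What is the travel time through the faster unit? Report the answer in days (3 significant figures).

Unit 1 (glacial outwash): v = 63.8×0.0093/0.26 = 2.282 m/d, t = 630/2.282 = 276.1 d
Unit 2 (fractured limestone): v = 61.6×0.0093/0.06 = 9.548 m/d, t = 630/9.548 = 65.98 d
Faster unit: t = 66.0 d

66.0 days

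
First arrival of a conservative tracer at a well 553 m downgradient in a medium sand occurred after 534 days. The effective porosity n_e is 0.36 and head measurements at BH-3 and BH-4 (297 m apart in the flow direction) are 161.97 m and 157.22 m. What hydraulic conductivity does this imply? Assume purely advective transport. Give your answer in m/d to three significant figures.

Hydraulic gradient i = (161.97 − 157.22) / 297 = 4.75 / 297 = 0.01599
v = L / t = 553 / 534 = 1.036 m/d
K = v · n / i = 1.036 × 0.36 / 0.01599 = 23.3 m/d

23.3 m/d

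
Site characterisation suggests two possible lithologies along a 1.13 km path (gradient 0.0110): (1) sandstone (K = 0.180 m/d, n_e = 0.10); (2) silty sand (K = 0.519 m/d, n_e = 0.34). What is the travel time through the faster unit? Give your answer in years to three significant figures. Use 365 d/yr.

Unit 1 (sandstone): v = 0.180×0.011/0.10 = 0.01980 m/d, t = 1130/0.01980 = 57070 d
Unit 2 (silty sand): v = 0.519×0.011/0.34 = 0.01679 m/d, t = 1130/0.01679 = 67300 d
Faster: 57070 d / 365 = 156 yr

156 years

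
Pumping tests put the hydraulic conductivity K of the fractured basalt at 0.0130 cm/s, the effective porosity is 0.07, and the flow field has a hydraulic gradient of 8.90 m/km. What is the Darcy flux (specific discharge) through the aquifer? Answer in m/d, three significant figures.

K = 0.0130 cm/s × 864 = 11.23 m/d
Specific discharge q = 11.23 × 0.0089 = 0.09996 m/d

0.100 m/d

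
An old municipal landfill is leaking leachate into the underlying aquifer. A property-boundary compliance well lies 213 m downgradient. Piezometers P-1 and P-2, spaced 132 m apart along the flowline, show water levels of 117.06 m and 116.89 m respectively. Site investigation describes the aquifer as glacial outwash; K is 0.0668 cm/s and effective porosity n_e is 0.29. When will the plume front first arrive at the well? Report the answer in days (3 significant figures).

Hydraulic gradient i = (117.06 − 116.89) / 132 = 0.17 / 132 = 0.001288
K = 0.0668 cm/s × 864 = 57.72 m/d
Darcy flux q = K·i = 57.72 × 0.001288 = 0.07433 m/d
v = Ki/n = 57.72·0.001288/0.29 = 0.2563 m/d
t = L / v = 213 / 0.2563 = 831.0 d

831 days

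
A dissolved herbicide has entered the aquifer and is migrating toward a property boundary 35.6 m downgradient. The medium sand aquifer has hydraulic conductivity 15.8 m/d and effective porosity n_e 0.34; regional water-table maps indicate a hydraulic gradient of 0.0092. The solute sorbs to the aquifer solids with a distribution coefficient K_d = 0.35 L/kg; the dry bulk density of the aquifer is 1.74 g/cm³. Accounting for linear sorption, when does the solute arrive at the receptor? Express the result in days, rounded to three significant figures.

232 days

Darcy flux q = K·i = 15.8 × 0.0092 = 0.1454 m/d
Seepage velocity v = q / n = 0.1454 / 0.34 = 0.4275 m/d
Retardation R = 1 + ρ_b·K_d/n = 1 + 1.74×0.35/0.34 = 2.791
Contaminant velocity v_c = v/R = 0.4275/2.791 = 0.1532 m/d
t = L/v_c = 35.6/0.1532 = 232.4 d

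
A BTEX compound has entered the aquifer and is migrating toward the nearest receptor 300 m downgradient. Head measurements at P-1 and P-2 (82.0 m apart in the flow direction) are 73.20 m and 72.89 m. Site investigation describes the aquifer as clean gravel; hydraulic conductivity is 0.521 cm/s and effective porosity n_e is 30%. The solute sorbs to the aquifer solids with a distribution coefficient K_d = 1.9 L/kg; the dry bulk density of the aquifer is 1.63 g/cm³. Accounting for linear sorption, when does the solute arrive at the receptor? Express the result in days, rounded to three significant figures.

Hydraulic gradient i = (73.20 − 72.89) / 82.0 = 0.31 / 82.0 = 0.003780
K = 0.521 cm/s × 864 = 450.1 m/d
Specific discharge q = 450.1 × 0.003780 = 1.702 m/d
v_s = q/n_e = 1.702/0.30 = 5.673 m/d
Retardation R = 1 + ρ_b·K_d/n = 1 + 1.63×1.9/0.30 = 11.32
Contaminant velocity v_c = v/R = 5.673/11.32 = 0.5010 m/d
t = L/v_c = 300/0.5010 = 598.8 d

599 days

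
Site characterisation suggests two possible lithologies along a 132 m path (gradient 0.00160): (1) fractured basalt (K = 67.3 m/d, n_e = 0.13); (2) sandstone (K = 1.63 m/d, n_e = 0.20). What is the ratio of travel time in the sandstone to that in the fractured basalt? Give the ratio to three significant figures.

Unit 1 (fractured basalt): v = 67.3×0.0016/0.13 = 0.8283 m/d, t = 132/0.8283 = 159.4 d
Unit 2 (sandstone): v = 1.63×0.0016/0.20 = 0.01304 m/d, t = 132/0.01304 = 10120 d
t(sandstone) / t(fractured basalt) = 10120/159.4 = 63.5

63.5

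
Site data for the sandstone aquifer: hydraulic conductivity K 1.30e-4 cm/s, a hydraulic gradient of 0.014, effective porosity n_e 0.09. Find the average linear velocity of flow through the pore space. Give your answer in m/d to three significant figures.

0.0175 m/d

K = 1.30e-4 cm/s × 864 = 0.1123 m/d
Specific discharge q = 0.1123 × 0.014 = 0.001572 m/d
v_s = q/n_e = 0.001572/0.09 = 0.01747 m/d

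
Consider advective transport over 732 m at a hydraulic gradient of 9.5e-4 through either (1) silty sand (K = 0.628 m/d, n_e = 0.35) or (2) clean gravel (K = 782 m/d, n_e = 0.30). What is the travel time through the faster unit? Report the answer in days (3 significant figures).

296 days

Unit 1 (silty sand): v = 0.628×9.5e-4/0.35 = 0.001705 m/d, t = 732/0.001705 = 429400 d
Unit 2 (clean gravel): v = 782×9.5e-4/0.30 = 2.476 m/d, t = 732/2.476 = 295.6 d
Faster unit: t = 296 d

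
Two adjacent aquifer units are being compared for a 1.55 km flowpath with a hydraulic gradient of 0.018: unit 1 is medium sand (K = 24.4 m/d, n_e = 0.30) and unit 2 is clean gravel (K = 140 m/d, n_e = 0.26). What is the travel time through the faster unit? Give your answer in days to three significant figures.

Unit 1 (medium sand): v = 24.4×0.018/0.30 = 1.464 m/d, t = 1550/1.464 = 1059 d
Unit 2 (clean gravel): v = 140×0.018/0.26 = 9.692 m/d, t = 1550/9.692 = 159.9 d
Faster unit: t = 160 d

160 days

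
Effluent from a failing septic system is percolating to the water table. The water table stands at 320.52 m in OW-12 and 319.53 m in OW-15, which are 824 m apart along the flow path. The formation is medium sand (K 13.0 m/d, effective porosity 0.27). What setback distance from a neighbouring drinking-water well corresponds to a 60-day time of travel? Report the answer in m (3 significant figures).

Hydraulic gradient i = (320.52 − 319.53) / 824 = 0.99 / 824 = 0.001201
q = Ki = 13.0 × 0.001201 = 0.01562 m/d
v_s = q/n_e = 0.01562/0.27 = 0.05785 m/d
L = v × T = 0.05785 × 60 = 3.471 m

3.47 m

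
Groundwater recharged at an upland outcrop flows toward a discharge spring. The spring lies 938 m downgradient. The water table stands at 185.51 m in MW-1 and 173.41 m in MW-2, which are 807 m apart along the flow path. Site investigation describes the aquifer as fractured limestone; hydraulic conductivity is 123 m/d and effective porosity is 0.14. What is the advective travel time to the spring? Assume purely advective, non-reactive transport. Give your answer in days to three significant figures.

Hydraulic gradient i = (185.51 − 173.41) / 807 = 12.10 / 807 = 0.01499
Specific discharge q = 123 × 0.01499 = 1.844 m/d
v = Ki/n = 123·0.01499/0.14 = 13.17 m/d
t = L / v = 938 / 13.17 = 71.21 d

71.2 days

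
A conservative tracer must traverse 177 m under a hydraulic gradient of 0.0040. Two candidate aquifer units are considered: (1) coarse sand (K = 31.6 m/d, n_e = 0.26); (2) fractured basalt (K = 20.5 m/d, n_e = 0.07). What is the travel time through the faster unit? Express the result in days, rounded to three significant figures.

151 days

Unit 1 (coarse sand): v = 31.6×0.0040/0.26 = 0.4862 m/d, t = 177/0.4862 = 364.1 d
Unit 2 (fractured basalt): v = 20.5×0.0040/0.07 = 1.171 m/d, t = 177/1.171 = 151.1 d
Faster unit: t = 151 d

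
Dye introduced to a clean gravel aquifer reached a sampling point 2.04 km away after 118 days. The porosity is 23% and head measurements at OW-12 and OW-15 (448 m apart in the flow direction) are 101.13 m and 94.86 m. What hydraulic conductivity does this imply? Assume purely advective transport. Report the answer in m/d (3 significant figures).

284 m/d

Hydraulic gradient i = (101.13 − 94.86) / 448 = 6.27 / 448 = 0.01400
L = 2.04 km = 2040 m
v = L / t = 2040 / 118 = 17.29 m/d
K = v · n / i = 17.29 × 0.23 / 0.01400 = 284 m/d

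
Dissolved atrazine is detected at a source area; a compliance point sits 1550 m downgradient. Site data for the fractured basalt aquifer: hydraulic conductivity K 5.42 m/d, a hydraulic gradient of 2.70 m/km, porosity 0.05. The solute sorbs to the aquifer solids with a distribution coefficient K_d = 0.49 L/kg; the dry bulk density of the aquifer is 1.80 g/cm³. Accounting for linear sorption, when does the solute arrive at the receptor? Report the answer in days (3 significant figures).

98700 days

Specific discharge q = 5.42 × 0.0027 = 0.01463 m/d
Seepage velocity v = q / n = 0.01463 / 0.05 = 0.2927 m/d
Retardation R = 1 + ρ_b·K_d/n = 1 + 1.80×0.49/0.05 = 18.64
Contaminant velocity v_c = v/R = 0.2927/18.64 = 0.01570 m/d
t = L/v_c = 1550/0.01570 = 98720 d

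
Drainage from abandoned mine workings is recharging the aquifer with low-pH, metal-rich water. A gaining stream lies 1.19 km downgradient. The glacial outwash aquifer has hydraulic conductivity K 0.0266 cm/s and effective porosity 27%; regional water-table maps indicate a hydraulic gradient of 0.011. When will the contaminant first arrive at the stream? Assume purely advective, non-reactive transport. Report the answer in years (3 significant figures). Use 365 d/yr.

K = 0.0266 cm/s × 864 = 22.98 m/d
q = Ki = 22.98 × 0.011 = 0.2528 m/d
Average linear velocity = 0.2528 / 0.27 = 0.9363 m/d
L = 1.19 km = 1190 m
t = L / v = 1190 / 0.9363 = 1271 d
   = 1271 / 365 = 3.48 yr

3.48 years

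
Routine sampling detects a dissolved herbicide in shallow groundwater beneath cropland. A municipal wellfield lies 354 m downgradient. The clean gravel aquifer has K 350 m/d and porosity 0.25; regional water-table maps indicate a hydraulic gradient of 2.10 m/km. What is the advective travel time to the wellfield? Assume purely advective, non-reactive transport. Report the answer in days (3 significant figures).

q = Ki = 350 × 0.0021 = 0.7350 m/d
Seepage velocity v = q / n = 0.7350 / 0.25 = 2.940 m/d
t = L / v = 354 / 2.940 = 120.4 d

120 days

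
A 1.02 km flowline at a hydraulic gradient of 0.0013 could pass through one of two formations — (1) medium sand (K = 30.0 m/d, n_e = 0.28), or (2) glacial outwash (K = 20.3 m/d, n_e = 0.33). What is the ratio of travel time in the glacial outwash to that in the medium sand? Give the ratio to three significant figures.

Unit 1 (medium sand): v = 30.0×0.0013/0.28 = 0.1393 m/d, t = 1020/0.1393 = 7323 d
Unit 2 (glacial outwash): v = 20.3×0.0013/0.33 = 0.07997 m/d, t = 1020/0.07997 = 12750 d
t(glacial outwash) / t(medium sand) = 12750/7323 = 1.74

1.74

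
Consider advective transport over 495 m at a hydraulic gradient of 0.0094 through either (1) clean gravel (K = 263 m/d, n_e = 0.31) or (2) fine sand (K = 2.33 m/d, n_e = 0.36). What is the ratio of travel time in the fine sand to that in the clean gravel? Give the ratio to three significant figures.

131

Unit 1 (clean gravel): v = 263×0.0094/0.31 = 7.975 m/d, t = 495/7.975 = 62.07 d
Unit 2 (fine sand): v = 2.33×0.0094/0.36 = 0.06084 m/d, t = 495/0.06084 = 8136 d
t(fine sand) / t(clean gravel) = 8136/62.07 = 131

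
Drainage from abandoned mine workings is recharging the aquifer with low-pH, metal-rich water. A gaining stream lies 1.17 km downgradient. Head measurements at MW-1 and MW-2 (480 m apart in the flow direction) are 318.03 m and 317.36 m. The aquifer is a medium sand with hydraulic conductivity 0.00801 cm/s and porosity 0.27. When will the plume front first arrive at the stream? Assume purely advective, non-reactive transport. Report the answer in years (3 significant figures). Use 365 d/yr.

Hydraulic gradient i = (318.03 − 317.36) / 480 = 0.67 / 480 = 0.001396
K = 0.00801 cm/s × 864 = 6.921 m/d
Darcy flux q = K·i = 6.921 × 0.001396 = 0.009660 m/d
Seepage velocity v = q / n = 0.009660 / 0.27 = 0.03578 m/d
L = 1.17 km = 1170 m
t = L / v = 1170 / 0.03578 = 32700 d
   = 32700 / 365 = 89.6 yr

89.6 years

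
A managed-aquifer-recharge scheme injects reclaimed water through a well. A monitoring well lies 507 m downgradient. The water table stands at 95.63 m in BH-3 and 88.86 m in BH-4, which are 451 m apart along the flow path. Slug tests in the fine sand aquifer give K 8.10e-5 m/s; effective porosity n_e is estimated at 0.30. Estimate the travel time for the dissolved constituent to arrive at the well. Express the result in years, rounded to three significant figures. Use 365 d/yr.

Hydraulic gradient i = (95.63 − 88.86) / 451 = 6.77 / 451 = 0.01501
K = 8.10e-5 m/s × 86400 s/d = 6.998 m/d
q = Ki = 6.998 × 0.01501 = 0.1051 m/d
Seepage velocity v = q / n = 0.1051 / 0.30 = 0.3502 m/d
t = L / v = 507 / 0.3502 = 1448 d
   = 1448 / 365 = 3.97 yr

3.97 years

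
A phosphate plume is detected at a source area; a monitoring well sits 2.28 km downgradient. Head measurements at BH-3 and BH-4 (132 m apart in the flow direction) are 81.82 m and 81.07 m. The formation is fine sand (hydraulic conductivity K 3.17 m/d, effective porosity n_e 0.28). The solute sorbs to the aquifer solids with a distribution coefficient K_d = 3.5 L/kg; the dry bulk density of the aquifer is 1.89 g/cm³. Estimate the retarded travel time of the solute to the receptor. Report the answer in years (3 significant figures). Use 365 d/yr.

Hydraulic gradient i = (81.82 − 81.07) / 132 = 0.75 / 132 = 0.005682
Specific discharge q = 3.17 × 0.005682 = 0.01801 m/d
Seepage velocity v = q / n = 0.01801 / 0.28 = 0.06433 m/d
Retardation R = 1 + ρ_b·K_d/n = 1 + 1.89×3.5/0.28 = 24.62
Contaminant velocity v_c = v/R = 0.06433/24.62 = 0.002612 m/d
L = 2.28 km = 2280 m
t = L/v_c = 2280/0.002612 = 872800 d
   = 872800/365 = 2390 yr

2390 years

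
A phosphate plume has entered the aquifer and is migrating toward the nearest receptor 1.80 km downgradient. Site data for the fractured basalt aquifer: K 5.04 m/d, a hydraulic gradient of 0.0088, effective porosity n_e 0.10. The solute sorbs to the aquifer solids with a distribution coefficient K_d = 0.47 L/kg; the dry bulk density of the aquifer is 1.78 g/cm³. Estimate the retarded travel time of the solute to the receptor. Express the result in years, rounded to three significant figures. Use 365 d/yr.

q = Ki = 5.04 × 0.0088 = 0.04435 m/d
Seepage velocity v = q / n = 0.04435 / 0.10 = 0.4435 m/d
Retardation R = 1 + ρ_b·K_d/n = 1 + 1.78×0.47/0.10 = 9.366
Contaminant velocity v_c = v/R = 0.4435/9.366 = 0.04735 m/d
L = 1.80 km = 1800 m
t = L/v_c = 1800/0.04735 = 38010 d
   = 38010/365 = 104 yr

104 years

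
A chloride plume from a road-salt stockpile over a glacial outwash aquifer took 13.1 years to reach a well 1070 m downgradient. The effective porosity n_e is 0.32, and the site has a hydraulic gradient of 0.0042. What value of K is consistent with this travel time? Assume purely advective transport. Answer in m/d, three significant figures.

17.0 m/d

t = 13.1 years = 4782 d
v = L / t = 1070 / 4782 = 0.2238 m/d
K = v · n / i = 0.2238 × 0.32 / 0.0042 = 17.0 m/d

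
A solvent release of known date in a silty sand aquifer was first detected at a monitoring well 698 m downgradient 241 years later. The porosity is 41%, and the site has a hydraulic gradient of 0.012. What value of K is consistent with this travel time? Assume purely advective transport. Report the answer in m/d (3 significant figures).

0.271 m/d

t = 241 years = 87970 d
v = L / t = 698 / 87970 = 0.007935 m/d
K = v · n / i = 0.007935 × 0.41 / 0.012 = 0.271 m/d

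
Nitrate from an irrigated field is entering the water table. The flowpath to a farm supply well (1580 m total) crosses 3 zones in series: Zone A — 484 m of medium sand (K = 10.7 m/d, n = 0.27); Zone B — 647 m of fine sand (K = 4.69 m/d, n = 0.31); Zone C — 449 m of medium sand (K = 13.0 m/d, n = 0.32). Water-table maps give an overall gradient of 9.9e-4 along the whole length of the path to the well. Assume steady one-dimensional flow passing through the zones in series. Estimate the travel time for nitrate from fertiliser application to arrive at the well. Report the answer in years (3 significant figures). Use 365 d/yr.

181 years

Continuity: the same q passes through each zone, so ΔH = q·Σ(L_j/K_j) — the zones act as resistances in series.
Σ(L/K) = 484/10.7 + 647/4.69 + 449/13.0 = 45.23 + 138.0 + 34.54 = 217.7 d
K_eq = L_total / Σ(L/K) = 1580 / 217.7 = 7.257 m/d
q = K_eq · i = 7.257 × 9.9e-4 = 0.007184 m/d (same in every zone)
Zone A: v = q/n = 0.007184/0.27 = 0.02661 m/d → t_A = 484/0.02661 = 18190 d
Zone B: v = q/n = 0.007184/0.31 = 0.02318 m/d → t_B = 647/0.02318 = 27920 d
Zone C: v = q/n = 0.007184/0.32 = 0.02245 m/d → t_C = 449/0.02245 = 20000 d
Total t = 18190 + 27920 + 20000 = 66110 d
   = 66110 / 365 = 181 yr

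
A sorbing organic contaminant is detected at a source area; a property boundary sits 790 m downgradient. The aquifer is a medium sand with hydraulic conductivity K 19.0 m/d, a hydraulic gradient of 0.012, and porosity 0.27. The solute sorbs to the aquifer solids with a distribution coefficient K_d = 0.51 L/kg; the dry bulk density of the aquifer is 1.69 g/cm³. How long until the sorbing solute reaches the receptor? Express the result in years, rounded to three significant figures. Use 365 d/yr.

10.7 years

q = Ki = 19.0 × 0.012 = 0.2280 m/d
Average linear velocity = 0.2280 / 0.27 = 0.8444 m/d
Retardation R = 1 + ρ_b·K_d/n = 1 + 1.69×0.51/0.27 = 4.192
Contaminant velocity v_c = v/R = 0.8444/4.192 = 0.2014 m/d
t = L/v_c = 790/0.2014 = 3922 d
   = 3922/365 = 10.7 yr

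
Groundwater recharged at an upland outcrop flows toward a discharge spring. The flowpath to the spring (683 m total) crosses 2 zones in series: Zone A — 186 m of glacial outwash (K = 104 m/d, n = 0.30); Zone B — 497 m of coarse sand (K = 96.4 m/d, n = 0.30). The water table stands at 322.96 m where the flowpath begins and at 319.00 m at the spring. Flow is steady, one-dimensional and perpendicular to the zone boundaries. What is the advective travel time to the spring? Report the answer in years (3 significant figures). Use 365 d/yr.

Total head drop ΔH = 322.96 − 319.00 = 3.96 m
Steady 1-D flow in series ⇒ the Darcy flux q is identical in every zone and the zone head losses add (resistances L/K in series).
Σ(L/K) = 186/104 + 497/96.4 = 1.788 + 5.156 = 6.944 d
q = ΔH / Σ(L/K) = 3.96 / 6.944 = 0.5703 m/d (same in every zone)
Zone A: v = q/n = 0.5703/0.30 = 1.901 m/d → t_A = 186/1.901 = 97.85 d
Zone B: v = q/n = 0.5703/0.30 = 1.901 m/d → t_B = 497/1.901 = 261.5 d
Total t = 97.85 + 261.5 = 359.3 d
   = 359.3 / 365 = 0.984 yr

0.984 years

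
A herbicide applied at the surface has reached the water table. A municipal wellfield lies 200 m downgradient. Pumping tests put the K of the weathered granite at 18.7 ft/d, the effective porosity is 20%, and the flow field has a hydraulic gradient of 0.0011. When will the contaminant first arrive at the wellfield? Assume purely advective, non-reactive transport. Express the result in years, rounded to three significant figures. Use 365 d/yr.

K = 18.7 ft/d × 0.3048 = 5.700 m/d
Darcy flux q = K·i = 5.700 × 0.0011 = 0.006270 m/d
v = Ki/n = 5.700·0.0011/0.20 = 0.03135 m/d
t = L / v = 200 / 0.03135 = 6380 d
   = 6380 / 365 = 17.5 yr

17.5 years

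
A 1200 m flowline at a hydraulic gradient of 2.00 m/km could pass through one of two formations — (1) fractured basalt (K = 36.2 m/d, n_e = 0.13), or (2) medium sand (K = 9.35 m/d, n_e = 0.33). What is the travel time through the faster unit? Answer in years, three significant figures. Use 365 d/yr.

Unit 1 (fractured basalt): v = 36.2×0.0020/0.13 = 0.5569 m/d, t = 1200/0.5569 = 2155 d
Unit 2 (medium sand): v = 9.35×0.0020/0.33 = 0.05667 m/d, t = 1200/0.05667 = 21180 d
Faster: 2155 d / 365 = 5.90 yr

5.90 years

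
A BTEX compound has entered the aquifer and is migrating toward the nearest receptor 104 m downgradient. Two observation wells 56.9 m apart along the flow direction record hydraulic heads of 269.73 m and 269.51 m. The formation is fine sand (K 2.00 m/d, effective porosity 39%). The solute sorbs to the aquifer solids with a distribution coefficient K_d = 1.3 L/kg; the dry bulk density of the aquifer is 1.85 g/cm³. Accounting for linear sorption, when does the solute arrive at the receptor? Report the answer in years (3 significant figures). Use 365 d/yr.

Hydraulic gradient i = (269.73 − 269.51) / 56.9 = 0.22 / 56.9 = 0.003866
q = Ki = 2.00 × 0.003866 = 0.007733 m/d
v_s = q/n_e = 0.007733/0.39 = 0.01983 m/d
Retardation R = 1 + ρ_b·K_d/n = 1 + 1.85×1.3/0.39 = 7.167
Contaminant velocity v_c = v/R = 0.01983/7.167 = 0.002767 m/d
t = L/v_c = 104/0.002767 = 37590 d
   = 37590/365 = 103 yr

103 years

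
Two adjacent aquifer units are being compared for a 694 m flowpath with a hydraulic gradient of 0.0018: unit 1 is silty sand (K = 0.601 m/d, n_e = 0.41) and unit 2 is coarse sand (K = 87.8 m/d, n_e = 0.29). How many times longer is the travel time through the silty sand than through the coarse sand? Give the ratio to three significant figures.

Unit 1 (silty sand): v = 0.601×0.0018/0.41 = 0.002639 m/d, t = 694/0.002639 = 263000 d
Unit 2 (coarse sand): v = 87.8×0.0018/0.29 = 0.5450 m/d, t = 694/0.5450 = 1273 d
t(silty sand) / t(coarse sand) = 263000/1273 = 207

207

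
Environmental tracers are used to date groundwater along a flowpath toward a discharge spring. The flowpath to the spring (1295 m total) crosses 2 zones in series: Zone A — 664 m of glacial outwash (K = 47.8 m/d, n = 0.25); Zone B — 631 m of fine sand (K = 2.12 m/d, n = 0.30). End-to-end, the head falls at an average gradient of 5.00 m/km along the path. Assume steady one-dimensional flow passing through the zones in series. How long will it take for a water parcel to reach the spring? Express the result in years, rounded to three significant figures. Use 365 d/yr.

46.8 years

For zones in series the flux q is common to all zones; the equivalent conductivity is the harmonic (thickness-weighted) mean, K_eq = L_total / Σ(L_j/K_j).
Σ(L/K) = 664/47.8 + 631/2.12 = 13.89 + 297.6 = 311.5 d
K_eq = L_total / Σ(L/K) = 1295 / 311.5 = 4.157 m/d
q = K_eq · i = 4.157 × 0.0050 = 0.02078 m/d (same in every zone)
Zone A: v = q/n = 0.02078/0.25 = 0.08314 m/d → t_A = 664/0.08314 = 7987 d
Zone B: v = q/n = 0.02078/0.30 = 0.06928 m/d → t_B = 631/0.06928 = 9108 d
Total t = 7987 + 9108 = 17090 d
   = 17090 / 365 = 46.8 yr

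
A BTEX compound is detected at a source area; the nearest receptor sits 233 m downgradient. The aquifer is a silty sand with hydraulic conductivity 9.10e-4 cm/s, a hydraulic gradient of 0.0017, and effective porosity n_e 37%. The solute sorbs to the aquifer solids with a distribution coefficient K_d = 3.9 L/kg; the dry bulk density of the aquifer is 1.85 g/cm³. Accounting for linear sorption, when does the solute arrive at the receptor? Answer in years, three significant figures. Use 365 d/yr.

3620 years

K = 9.10e-4 cm/s × 864 = 0.7862 m/d
q = Ki = 0.7862 × 0.0017 = 0.001337 m/d
v_s = q/n_e = 0.001337/0.37 = 0.003612 m/d
Retardation R = 1 + ρ_b·K_d/n = 1 + 1.85×3.9/0.37 = 20.50
Contaminant velocity v_c = v/R = 0.003612/20.50 = 1.762e-4 m/d
t = L/v_c = 233/1.762e-4 = 1.322e6 d
   = 1.322e6/365 = 3620 yr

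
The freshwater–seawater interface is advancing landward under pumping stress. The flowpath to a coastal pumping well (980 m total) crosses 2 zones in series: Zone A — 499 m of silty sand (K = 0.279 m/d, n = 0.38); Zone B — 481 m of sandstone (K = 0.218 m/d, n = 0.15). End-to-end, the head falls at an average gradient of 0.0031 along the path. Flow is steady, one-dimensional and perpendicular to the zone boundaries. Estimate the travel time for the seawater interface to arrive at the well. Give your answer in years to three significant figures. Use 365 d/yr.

Steady 1-D flow in series ⇒ the Darcy flux q is identical in every zone and the zone head losses add (resistances L/K in series).
Σ(L/K) = 499/0.279 + 481/0.218 = 1789 + 2206 = 3995 d
K_eq = L_total / Σ(L/K) = 980 / 3995 = 0.2453 m/d
q = K_eq · i = 0.2453 × 0.0031 = 7.605e-4 m/d (same in every zone)
Zone A: v = q/n = 7.605e-4/0.38 = 0.002001 m/d → t_A = 499/0.002001 = 249300 d
Zone B: v = q/n = 7.605e-4/0.15 = 0.005070 m/d → t_B = 481/0.005070 = 94880 d
Total t = 249300 + 94880 = 344200 d
   = 344200 / 365 = 943 yr

943 years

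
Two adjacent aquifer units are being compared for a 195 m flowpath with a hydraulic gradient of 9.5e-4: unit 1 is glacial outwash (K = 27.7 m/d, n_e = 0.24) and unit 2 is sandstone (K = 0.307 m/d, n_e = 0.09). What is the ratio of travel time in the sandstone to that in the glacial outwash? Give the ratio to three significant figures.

Unit 1 (glacial outwash): v = 27.7×9.5e-4/0.24 = 0.1096 m/d, t = 195/0.1096 = 1778 d
Unit 2 (sandstone): v = 0.307×9.5e-4/0.09 = 0.003241 m/d, t = 195/0.003241 = 60170 d
t(sandstone) / t(glacial outwash) = 60170/1778 = 33.8

33.8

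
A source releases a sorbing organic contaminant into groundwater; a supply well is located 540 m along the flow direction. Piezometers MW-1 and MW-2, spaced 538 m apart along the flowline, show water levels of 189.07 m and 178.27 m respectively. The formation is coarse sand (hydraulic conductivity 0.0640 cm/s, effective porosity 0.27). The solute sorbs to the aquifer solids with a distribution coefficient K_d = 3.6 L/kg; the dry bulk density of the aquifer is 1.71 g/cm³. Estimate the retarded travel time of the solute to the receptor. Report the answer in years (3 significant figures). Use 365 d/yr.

8.56 years

Hydraulic gradient i = (189.07 − 178.27) / 538 = 10.80 / 538 = 0.02007
K = 0.0640 cm/s × 864 = 55.30 m/d
Darcy flux q = K·i = 55.30 × 0.02007 = 1.110 m/d
Seepage velocity v = q / n = 1.110 / 0.27 = 4.111 m/d
Retardation R = 1 + ρ_b·K_d/n = 1 + 1.71×3.6/0.27 = 23.80
Contaminant velocity v_c = v/R = 4.111/23.80 = 0.1727 m/d
t = L/v_c = 540/0.1727 = 3126 d
   = 3126/365 = 8.56 yr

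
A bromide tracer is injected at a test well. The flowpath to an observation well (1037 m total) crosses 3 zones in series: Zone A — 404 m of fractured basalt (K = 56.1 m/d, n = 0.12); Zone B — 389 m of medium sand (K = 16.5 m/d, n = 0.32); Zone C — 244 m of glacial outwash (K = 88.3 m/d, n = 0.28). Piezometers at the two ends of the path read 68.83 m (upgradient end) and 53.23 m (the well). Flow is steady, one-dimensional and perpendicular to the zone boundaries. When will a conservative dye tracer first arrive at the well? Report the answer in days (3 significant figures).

519 days

Total head drop ΔH = 68.83 − 53.23 = 15.60 m
Steady 1-D flow in series ⇒ the Darcy flux q is identical in every zone and the zone head losses add (resistances L/K in series).
Σ(L/K) = 404/56.1 + 389/16.5 + 244/88.3 = 7.201 + 23.58 + 2.763 = 33.54 d
q = ΔH / Σ(L/K) = 15.60 / 33.54 = 0.4651 m/d (same in every zone)
Zone A: v = q/n = 0.4651/0.12 = 3.876 m/d → t_A = 404/3.876 = 104.2 d
Zone B: v = q/n = 0.4651/0.32 = 1.453 m/d → t_B = 389/1.453 = 267.6 d
Zone C: v = q/n = 0.4651/0.28 = 1.661 m/d → t_C = 244/1.661 = 146.9 d
Total t = 104.2 + 267.6 + 146.9 = 518.8 d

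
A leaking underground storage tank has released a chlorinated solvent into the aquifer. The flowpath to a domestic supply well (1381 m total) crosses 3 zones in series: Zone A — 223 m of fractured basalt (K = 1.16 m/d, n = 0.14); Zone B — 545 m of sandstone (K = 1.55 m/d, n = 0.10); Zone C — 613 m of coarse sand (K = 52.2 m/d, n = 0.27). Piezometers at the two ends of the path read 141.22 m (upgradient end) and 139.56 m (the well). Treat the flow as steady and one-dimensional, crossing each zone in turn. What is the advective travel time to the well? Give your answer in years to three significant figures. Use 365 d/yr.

Total head drop ΔH = 141.22 − 139.56 = 1.66 m
Steady 1-D flow in series ⇒ the Darcy flux q is identical in every zone and the zone head losses add (resistances L/K in series).
Σ(L/K) = 223/1.16 + 545/1.55 + 613/52.2 = 192.2 + 351.6 + 11.74 = 555.6 d
q = ΔH / Σ(L/K) = 1.66 / 555.6 = 0.002988 m/d (same in every zone)
Zone A: v = q/n = 0.002988/0.14 = 0.02134 m/d → t_A = 223/0.02134 = 10450 d
Zone B: v = q/n = 0.002988/0.10 = 0.02988 m/d → t_B = 545/0.02988 = 18240 d
Zone C: v = q/n = 0.002988/0.27 = 0.01107 m/d → t_C = 613/0.01107 = 55400 d
Total t = 10450 + 18240 + 55400 = 84090 d
   = 84090 / 365 = 230 yr

230 years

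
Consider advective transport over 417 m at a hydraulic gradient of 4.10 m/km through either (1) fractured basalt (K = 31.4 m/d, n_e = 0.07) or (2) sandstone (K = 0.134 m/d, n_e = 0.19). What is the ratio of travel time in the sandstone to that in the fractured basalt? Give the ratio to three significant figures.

636

Unit 1 (fractured basalt): v = 31.4×0.0041/0.07 = 1.839 m/d, t = 417/1.839 = 226.7 d
Unit 2 (sandstone): v = 0.134×0.0041/0.19 = 0.002892 m/d, t = 417/0.002892 = 144200 d
t(sandstone) / t(fractured basalt) = 144200/226.7 = 636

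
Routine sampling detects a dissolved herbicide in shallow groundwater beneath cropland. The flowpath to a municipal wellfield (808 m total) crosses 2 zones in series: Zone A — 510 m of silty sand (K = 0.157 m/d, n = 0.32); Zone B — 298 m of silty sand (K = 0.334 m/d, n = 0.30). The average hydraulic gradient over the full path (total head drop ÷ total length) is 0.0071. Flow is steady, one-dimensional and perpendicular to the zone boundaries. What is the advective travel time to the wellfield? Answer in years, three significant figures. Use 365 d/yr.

500 years

Steady 1-D flow in series ⇒ the Darcy flux q is identical in every zone and the zone head losses add (resistances L/K in series).
Σ(L/K) = 510/0.157 + 298/0.334 = 3248 + 892.2 = 4141 d
K_eq = L_total / Σ(L/K) = 808 / 4141 = 0.1951 m/d
q = K_eq · i = 0.1951 × 0.0071 = 0.001385 m/d (same in every zone)
Zone A: v = q/n = 0.001385/0.32 = 0.004330 m/d → t_A = 510/0.004330 = 117800 d
Zone B: v = q/n = 0.001385/0.30 = 0.004618 m/d → t_B = 298/0.004618 = 64530 d
Total t = 117800 + 64530 = 182300 d
   = 182300 / 365 = 500 yr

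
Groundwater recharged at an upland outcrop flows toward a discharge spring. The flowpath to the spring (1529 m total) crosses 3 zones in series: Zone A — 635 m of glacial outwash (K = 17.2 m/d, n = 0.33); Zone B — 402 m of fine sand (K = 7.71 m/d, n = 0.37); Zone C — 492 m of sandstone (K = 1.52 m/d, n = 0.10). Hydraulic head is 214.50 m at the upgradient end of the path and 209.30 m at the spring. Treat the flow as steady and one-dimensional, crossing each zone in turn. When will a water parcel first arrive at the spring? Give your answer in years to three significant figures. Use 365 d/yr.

Total head drop ΔH = 214.50 − 209.30 = 5.20 m
Steady 1-D flow in series ⇒ the Darcy flux q is identical in every zone and the zone head losses add (resistances L/K in series).
Σ(L/K) = 635/17.2 + 402/7.71 + 492/1.52 = 36.92 + 52.14 + 323.7 = 412.7 d
q = ΔH / Σ(L/K) = 5.20 / 412.7 = 0.01260 m/d (same in every zone)
Zone A: v = q/n = 0.01260/0.33 = 0.03818 m/d → t_A = 635/0.03818 = 16630 d
Zone B: v = q/n = 0.01260/0.37 = 0.03405 m/d → t_B = 402/0.03405 = 11810 d
Zone C: v = q/n = 0.01260/0.10 = 0.1260 m/d → t_C = 492/0.1260 = 3905 d
Total t = 16630 + 11810 + 3905 = 32340 d
   = 32340 / 365 = 88.6 yr

88.6 years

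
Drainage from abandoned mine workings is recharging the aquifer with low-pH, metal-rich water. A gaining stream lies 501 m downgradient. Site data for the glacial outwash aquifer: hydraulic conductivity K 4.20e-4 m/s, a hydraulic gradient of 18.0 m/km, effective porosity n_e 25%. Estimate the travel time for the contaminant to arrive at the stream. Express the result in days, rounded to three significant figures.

192 days

K = 4.20e-4 m/s × 86400 s/d = 36.29 m/d
Darcy flux q = K·i = 36.29 × 0.018 = 0.6532 m/d
v_s = q/n_e = 0.6532/0.25 = 2.613 m/d
t = L / v = 501 / 2.613 = 191.8 d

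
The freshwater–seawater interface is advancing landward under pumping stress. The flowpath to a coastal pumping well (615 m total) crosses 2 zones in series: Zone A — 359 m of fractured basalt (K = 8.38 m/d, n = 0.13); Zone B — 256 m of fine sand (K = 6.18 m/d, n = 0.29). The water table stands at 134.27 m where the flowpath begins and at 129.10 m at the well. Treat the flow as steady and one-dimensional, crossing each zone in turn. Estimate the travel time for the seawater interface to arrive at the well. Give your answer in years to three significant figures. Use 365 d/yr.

5.40 years

Total head drop ΔH = 134.27 − 129.10 = 5.17 m
Steady 1-D flow in series ⇒ the Darcy flux q is identical in every zone and the zone head losses add (resistances L/K in series).
Σ(L/K) = 359/8.38 + 256/6.18 = 42.84 + 41.42 = 84.26 d
q = ΔH / Σ(L/K) = 5.17 / 84.26 = 0.06135 m/d (same in every zone)
Zone A: v = q/n = 0.06135/0.13 = 0.4720 m/d → t_A = 359/0.4720 = 760.7 d
Zone B: v = q/n = 0.06135/0.29 = 0.2116 m/d → t_B = 256/0.2116 = 1210 d
Total t = 760.7 + 1210 = 1971 d
   = 1971 / 365 = 5.40 yr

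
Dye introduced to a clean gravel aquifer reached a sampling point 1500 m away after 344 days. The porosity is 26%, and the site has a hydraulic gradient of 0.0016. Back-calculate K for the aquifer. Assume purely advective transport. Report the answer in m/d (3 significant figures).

v = L / t = 1500 / 344 = 4.360 m/d
K = v · n / i = 4.360 × 0.26 / 0.0016 = 709 m/d

709 m/d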